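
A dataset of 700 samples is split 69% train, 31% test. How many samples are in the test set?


Train samples = 700 * 69% = 483
Test samples = 700 - 483
= 217

217


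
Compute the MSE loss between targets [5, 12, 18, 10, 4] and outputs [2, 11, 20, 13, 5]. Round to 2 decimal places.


Differences: [3, 1, -2, -3, -1]
Squared errors: [9, 1, 4, 9, 1]
Sum of squared errors = 24
MSE = 24 / 5 = 4.80

4.80


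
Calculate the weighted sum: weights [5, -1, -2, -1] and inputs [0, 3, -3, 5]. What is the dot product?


Element-wise products:
5 * 0 = 0
-1 * 3 = -3
-2 * -3 = 6
-1 * 5 = -5
Sum = 0 + -3 + 6 + -5
= -2

-2


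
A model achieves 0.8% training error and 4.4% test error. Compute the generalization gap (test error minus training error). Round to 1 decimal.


Generalization gap = test_error - train_error
= 4.4 - 0.8
= 3.6%
A moderate gap.

3.6


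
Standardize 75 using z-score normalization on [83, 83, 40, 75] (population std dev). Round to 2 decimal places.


Mean = (83 + 83 + 40 + 75) / 4 = 70.25
Variance = sum((x_i - mean)^2) / n = 315.6875
Std = sqrt(315.6875) = 17.7676
Z = (x - mean) / std
= (75 - 70.25) / 17.7676
= 4.75 / 17.7676
= 0.27

0.27


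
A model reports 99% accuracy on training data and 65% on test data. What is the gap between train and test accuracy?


Gap = train_accuracy - test_accuracy
= 99 - 65
= 34%
This large gap strongly indicates overfitting.

34


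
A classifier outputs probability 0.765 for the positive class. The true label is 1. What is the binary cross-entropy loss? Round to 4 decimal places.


For y=1: Loss = -log(p)
= -log(0.765)
= -(-0.2679)
= 0.2679

0.2679


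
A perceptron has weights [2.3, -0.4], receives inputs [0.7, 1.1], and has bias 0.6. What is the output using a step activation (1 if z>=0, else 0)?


z = w . x + b
= 2.3*0.7 + -0.4*1.1 + 0.6
= 1.61 + -0.44 + 0.6
= 1.17 + 0.6
= 1.77
Since z = 1.77 >= 0, output = 1

1


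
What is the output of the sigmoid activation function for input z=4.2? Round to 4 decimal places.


sigmoid(z) = 1 / (1 + exp(-z))
exp(-(4.2)) = exp(-4.2) = 0.015
1 + 0.015 = 1.015
1 / 1.015 = 0.9852

0.9852


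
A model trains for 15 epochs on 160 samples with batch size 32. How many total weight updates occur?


Iterations per epoch = 160 / 32 = 5
Total updates = iterations_per_epoch * epochs
= 5 * 15
= 75

75


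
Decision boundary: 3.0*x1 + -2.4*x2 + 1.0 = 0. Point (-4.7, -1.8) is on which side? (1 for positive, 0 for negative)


Compute 3.0 * -4.7 + -2.4 * -1.8 + 1.0
= -14.1 + 4.32 + 1.0
= -8.78
Since -8.78 < 0, the point is on the negative side.

0


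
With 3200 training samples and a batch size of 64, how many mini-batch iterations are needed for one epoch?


Iterations per epoch = dataset_size / batch_size
= 3200 / 64
= 50

50


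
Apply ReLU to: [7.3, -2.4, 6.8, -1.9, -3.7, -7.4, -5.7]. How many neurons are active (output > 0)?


ReLU(x) = max(0, x) for each element:
ReLU(7.3) = 7.3
ReLU(-2.4) = 0
ReLU(6.8) = 6.8
ReLU(-1.9) = 0
ReLU(-3.7) = 0
ReLU(-7.4) = 0
ReLU(-5.7) = 0
Active neurons (>0): 2

2


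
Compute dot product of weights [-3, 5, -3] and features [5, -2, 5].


Element-wise products:
-3 * 5 = -15
5 * -2 = -10
-3 * 5 = -15
Sum = -15 + -10 + -15
= -40

-40


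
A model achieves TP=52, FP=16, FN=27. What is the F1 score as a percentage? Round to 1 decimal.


Precision = TP / (TP + FP) = 52 / 68 = 0.7647
Recall = TP / (TP + FN) = 52 / 79 = 0.6582
F1 = 2 * P * R / (P + R)
= 2 * 0.7647 * 0.6582 / (0.7647 + 0.6582)
= 1.0067 / 1.4229
= 0.7075
As percentage: 70.7%

70.7


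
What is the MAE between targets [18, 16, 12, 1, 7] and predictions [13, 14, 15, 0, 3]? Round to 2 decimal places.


Absolute errors: [5, 2, 3, 1, 4]
Sum of absolute errors = 15
MAE = 15 / 5 = 3.00

3.00


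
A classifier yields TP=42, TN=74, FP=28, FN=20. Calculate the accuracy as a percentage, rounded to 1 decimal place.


Accuracy = (TP + TN) / (TP + TN + FP + FN) * 100
= (42 + 74) / (42 + 74 + 28 + 20)
= 116 / 164
= 0.7073
= 70.7%

70.7


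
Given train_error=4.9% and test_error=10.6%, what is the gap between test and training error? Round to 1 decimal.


Generalization gap = test_error - train_error
= 10.6 - 4.9
= 5.7%
A moderate gap.

5.7


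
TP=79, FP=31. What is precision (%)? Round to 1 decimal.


Precision = TP / (TP + FP) * 100
= 79 / (79 + 31)
= 79 / 110
= 0.7182
= 71.8%

71.8


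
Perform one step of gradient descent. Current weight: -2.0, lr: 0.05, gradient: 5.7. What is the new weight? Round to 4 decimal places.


w_new = w_old - lr * gradient
= -2.0 - 0.05 * 5.7
= -2.0 - (0.285)
= -2.2850

-2.2850


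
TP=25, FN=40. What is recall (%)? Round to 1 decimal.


Recall = TP / (TP + FN) * 100
= 25 / (25 + 40)
= 25 / 65
= 0.3846
= 38.5%

38.5


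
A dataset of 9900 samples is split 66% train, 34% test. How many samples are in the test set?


Train samples = 9900 * 66% = 6534
Test samples = 9900 - 6534
= 3366

3366


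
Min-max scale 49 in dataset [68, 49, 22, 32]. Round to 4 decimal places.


Min = 22, Max = 68
Range = 68 - 22 = 46
Scaled = (x - min) / (max - min)
= (49 - 22) / 46
= 27 / 46
= 0.5870

0.5870


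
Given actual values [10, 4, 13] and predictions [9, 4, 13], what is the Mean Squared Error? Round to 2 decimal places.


Differences: [1, 0, 0]
Squared errors: [1, 0, 0]
Sum of squared errors = 1
MSE = 1 / 3 = 0.33

0.33


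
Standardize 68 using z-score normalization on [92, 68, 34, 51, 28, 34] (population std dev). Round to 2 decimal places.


Mean = (92 + 68 + 34 + 51 + 28 + 34) / 6 = 51.1667
Variance = sum((x_i - mean)^2) / n = 512.8056
Std = sqrt(512.8056) = 22.6452
Z = (x - mean) / std
= (68 - 51.1667) / 22.6452
= 16.8333 / 22.6452
= 0.74

0.74


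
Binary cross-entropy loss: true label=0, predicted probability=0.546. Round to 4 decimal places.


For y=0: Loss = -log(1-p)
= -log(1 - 0.546)
= -log(0.454)
= -(-0.7897)
= 0.7897

0.7897


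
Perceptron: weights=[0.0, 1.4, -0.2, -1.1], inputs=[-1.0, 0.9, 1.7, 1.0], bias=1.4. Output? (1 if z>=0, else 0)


z = w . x + b
= 0.0*-1.0 + 1.4*0.9 + -0.2*1.7 + -1.1*1.0 + 1.4
= -0.0 + 1.26 + -0.34 + -1.1 + 1.4
= -0.18 + 1.4
= 1.22
Since z = 1.22 >= 0, output = 1

1


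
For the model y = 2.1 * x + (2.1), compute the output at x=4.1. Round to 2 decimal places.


y = 2.1 * 4.1 + (2.1)
= 8.61 + (2.1)
= 10.71

10.71


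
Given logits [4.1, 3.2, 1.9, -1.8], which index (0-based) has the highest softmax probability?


Softmax is a monotonic transformation, so it preserves the argmax.
We need to find the index of the maximum logit.
Index 0: 4.1
Index 1: 3.2
Index 2: 1.9
Index 3: -1.8
Maximum logit = 4.1 at index 0

0


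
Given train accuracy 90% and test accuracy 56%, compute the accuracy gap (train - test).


Gap = train_accuracy - test_accuracy
= 90 - 56
= 34%
This large gap strongly indicates overfitting.

34


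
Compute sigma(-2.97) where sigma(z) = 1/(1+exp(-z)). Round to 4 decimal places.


sigmoid(z) = 1 / (1 + exp(-z))
exp(-(-2.97)) = exp(2.97) = 19.4919
1 + 19.4919 = 20.4919
1 / 20.4919 = 0.0488

0.0488


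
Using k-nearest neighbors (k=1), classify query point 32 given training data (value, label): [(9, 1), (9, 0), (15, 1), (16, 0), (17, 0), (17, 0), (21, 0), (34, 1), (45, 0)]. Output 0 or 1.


Distances from query 32:
Point 34 (class 1): distance = 2
K=1 nearest neighbors: classes = [1]
Votes for class 1: 1 / 1
Majority vote => class 1

1


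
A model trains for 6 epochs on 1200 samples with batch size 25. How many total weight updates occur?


Iterations per epoch = 1200 / 25 = 48
Total updates = iterations_per_epoch * epochs
= 48 * 6
= 288

288


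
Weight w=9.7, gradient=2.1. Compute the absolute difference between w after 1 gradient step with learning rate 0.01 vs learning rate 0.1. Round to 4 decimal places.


With lr=0.01: w_new = 9.7 - 0.01 * 2.1 = 9.679
With lr=0.1: w_new = 9.7 - 0.1 * 2.1 = 9.49
Absolute difference = |9.679 - 9.49|
= 0.1890

0.1890


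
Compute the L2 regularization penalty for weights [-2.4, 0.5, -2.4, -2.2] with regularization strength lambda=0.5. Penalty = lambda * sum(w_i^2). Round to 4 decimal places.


Squaring each weight:
(-2.4)^2 = 5.76
0.5^2 = 0.25
(-2.4)^2 = 5.76
(-2.2)^2 = 4.84
Sum of squares = 16.61
Penalty = 0.5 * 16.61 = 8.3050

8.3050


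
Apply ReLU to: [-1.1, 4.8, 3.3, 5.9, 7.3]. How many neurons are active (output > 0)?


ReLU(x) = max(0, x) for each element:
ReLU(-1.1) = 0
ReLU(4.8) = 4.8
ReLU(3.3) = 3.3
ReLU(5.9) = 5.9
ReLU(7.3) = 7.3
Active neurons (>0): 4

4


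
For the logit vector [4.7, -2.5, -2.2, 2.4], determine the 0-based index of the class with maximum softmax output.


Softmax is a monotonic transformation, so it preserves the argmax.
We need to find the index of the maximum logit.
Index 0: 4.7
Index 1: -2.5
Index 2: -2.2
Index 3: 2.4
Maximum logit = 4.7 at index 0

0


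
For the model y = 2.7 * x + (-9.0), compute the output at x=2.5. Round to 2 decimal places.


y = 2.7 * 2.5 + (-9.0)
= 6.75 + (-9.0)
= -2.25

-2.25


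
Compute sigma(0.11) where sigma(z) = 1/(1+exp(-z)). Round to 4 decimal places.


sigmoid(z) = 1 / (1 + exp(-z))
exp(-(0.11)) = exp(-0.11) = 0.8958
1 + 0.8958 = 1.8958
1 / 1.8958 = 0.5275

0.5275


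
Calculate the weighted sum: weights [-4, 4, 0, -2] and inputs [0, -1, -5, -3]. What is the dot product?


Element-wise products:
-4 * 0 = 0
4 * -1 = -4
0 * -5 = 0
-2 * -3 = 6
Sum = 0 + -4 + 0 + 6
= 2

2


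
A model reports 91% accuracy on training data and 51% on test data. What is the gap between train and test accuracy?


Gap = train_accuracy - test_accuracy
= 91 - 51
= 40%
This large gap strongly indicates overfitting.

40


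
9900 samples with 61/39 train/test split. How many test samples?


Train samples = 9900 * 61% = 6039
Test samples = 9900 - 6039
= 3861

3861


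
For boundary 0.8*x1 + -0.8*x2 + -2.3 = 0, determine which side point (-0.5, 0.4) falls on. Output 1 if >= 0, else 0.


Compute 0.8 * -0.5 + -0.8 * 0.4 + -2.3
= -0.4 + -0.32 + -2.3
= -3.02
Since -3.02 < 0, the point is on the negative side.

0


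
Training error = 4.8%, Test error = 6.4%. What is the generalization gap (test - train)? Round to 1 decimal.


Generalization gap = test_error - train_error
= 6.4 - 4.8
= 1.6%
A small gap suggests good generalization.

1.6


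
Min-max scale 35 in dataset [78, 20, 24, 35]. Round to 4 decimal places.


Min = 20, Max = 78
Range = 78 - 20 = 58
Scaled = (x - min) / (max - min)
= (35 - 20) / 58
= 15 / 58
= 0.2586

0.2586


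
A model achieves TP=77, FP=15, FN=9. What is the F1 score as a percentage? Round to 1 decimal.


Precision = TP / (TP + FP) = 77 / 92 = 0.837
Recall = TP / (TP + FN) = 77 / 86 = 0.8953
F1 = 2 * P * R / (P + R)
= 2 * 0.837 * 0.8953 / (0.837 + 0.8953)
= 1.4987 / 1.7323
= 0.8652
As percentage: 86.5%

86.5


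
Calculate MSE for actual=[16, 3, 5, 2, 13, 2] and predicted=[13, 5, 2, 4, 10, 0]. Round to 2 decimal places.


Differences: [3, -2, 3, -2, 3, 2]
Squared errors: [9, 4, 9, 4, 9, 4]
Sum of squared errors = 39
MSE = 39 / 6 = 6.50

6.50


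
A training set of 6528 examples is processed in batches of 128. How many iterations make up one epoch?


Iterations per epoch = dataset_size / batch_size
= 6528 / 128
= 51

51


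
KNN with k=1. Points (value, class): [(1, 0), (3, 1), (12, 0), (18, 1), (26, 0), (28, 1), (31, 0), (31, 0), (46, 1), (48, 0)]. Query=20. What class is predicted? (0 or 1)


Distances from query 20:
Point 18 (class 1): distance = 2
K=1 nearest neighbors: classes = [1]
Votes for class 1: 1 / 1
Majority vote => class 1

1


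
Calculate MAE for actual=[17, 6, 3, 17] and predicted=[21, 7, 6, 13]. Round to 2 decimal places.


Absolute errors: [4, 1, 3, 4]
Sum of absolute errors = 12
MAE = 12 / 4 = 3.00

3.00


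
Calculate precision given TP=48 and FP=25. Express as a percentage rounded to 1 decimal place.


Precision = TP / (TP + FP) * 100
= 48 / (48 + 25)
= 48 / 73
= 0.6575
= 65.8%

65.8


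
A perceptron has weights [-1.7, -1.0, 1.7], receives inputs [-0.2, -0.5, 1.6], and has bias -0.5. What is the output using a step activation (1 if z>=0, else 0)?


z = w . x + b
= -1.7*-0.2 + -1.0*-0.5 + 1.7*1.6 + -0.5
= 0.34 + 0.5 + 2.72 + -0.5
= 3.56 + -0.5
= 3.06
Since z = 3.06 >= 0, output = 1

1


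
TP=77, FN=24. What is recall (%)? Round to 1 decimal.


Recall = TP / (TP + FN) * 100
= 77 / (77 + 24)
= 77 / 101
= 0.7624
= 76.2%

76.2


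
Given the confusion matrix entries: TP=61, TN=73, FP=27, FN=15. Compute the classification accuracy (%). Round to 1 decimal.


Accuracy = (TP + TN) / (TP + TN + FP + FN) * 100
= (61 + 73) / (61 + 73 + 27 + 15)
= 134 / 176
= 0.7614
= 76.1%

76.1


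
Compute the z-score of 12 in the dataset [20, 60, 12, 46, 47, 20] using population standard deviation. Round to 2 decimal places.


Mean = (20 + 60 + 12 + 46 + 47 + 20) / 6 = 34.1667
Variance = sum((x_i - mean)^2) / n = 310.8056
Std = sqrt(310.8056) = 17.6297
Z = (x - mean) / std
= (12 - 34.1667) / 17.6297
= -22.1667 / 17.6297
= -1.26

-1.26


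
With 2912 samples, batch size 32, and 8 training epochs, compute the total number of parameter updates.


Iterations per epoch = 2912 / 32 = 91
Total updates = iterations_per_epoch * epochs
= 91 * 8
= 728

728


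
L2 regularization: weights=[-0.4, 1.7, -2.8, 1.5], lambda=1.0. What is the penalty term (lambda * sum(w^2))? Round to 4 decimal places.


Squaring each weight:
(-0.4)^2 = 0.16
1.7^2 = 2.89
(-2.8)^2 = 7.84
1.5^2 = 2.25
Sum of squares = 13.14
Penalty = 1.0 * 13.14 = 13.1400

13.1400


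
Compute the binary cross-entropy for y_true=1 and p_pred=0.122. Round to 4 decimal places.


For y=1: Loss = -log(p)
= -log(0.122)
= -(-2.1037)
= 2.1037

2.1037


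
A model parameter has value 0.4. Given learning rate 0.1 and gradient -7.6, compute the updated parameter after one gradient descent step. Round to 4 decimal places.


w_new = w_old - lr * gradient
= 0.4 - 0.1 * -7.6
= 0.4 - (-0.76)
= 1.1600

1.1600


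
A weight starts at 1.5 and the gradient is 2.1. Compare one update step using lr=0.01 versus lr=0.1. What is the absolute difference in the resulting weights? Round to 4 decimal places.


With lr=0.01: w_new = 1.5 - 0.01 * 2.1 = 1.479
With lr=0.1: w_new = 1.5 - 0.1 * 2.1 = 1.29
Absolute difference = |1.479 - 1.29|
= 0.1890

0.1890


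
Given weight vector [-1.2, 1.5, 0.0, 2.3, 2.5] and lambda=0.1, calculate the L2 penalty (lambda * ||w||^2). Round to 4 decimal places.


Squaring each weight:
(-1.2)^2 = 1.44
1.5^2 = 2.25
0.0^2 = 0.0
2.3^2 = 5.29
2.5^2 = 6.25
Sum of squares = 15.23
Penalty = 0.1 * 15.23 = 1.5230

1.5230


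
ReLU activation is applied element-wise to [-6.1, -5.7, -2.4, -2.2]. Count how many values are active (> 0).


ReLU(x) = max(0, x) for each element:
ReLU(-6.1) = 0
ReLU(-5.7) = 0
ReLU(-2.4) = 0
ReLU(-2.2) = 0
Active neurons (>0): 0

0


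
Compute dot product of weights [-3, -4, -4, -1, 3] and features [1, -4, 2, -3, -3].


Element-wise products:
-3 * 1 = -3
-4 * -4 = 16
-4 * 2 = -8
-1 * -3 = 3
3 * -3 = -9
Sum = -3 + 16 + -8 + 3 + -9
= -1

-1


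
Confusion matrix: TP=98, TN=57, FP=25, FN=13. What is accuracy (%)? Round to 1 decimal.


Accuracy = (TP + TN) / (TP + TN + FP + FN) * 100
= (98 + 57) / (98 + 57 + 25 + 13)
= 155 / 193
= 0.8031
= 80.3%

80.3


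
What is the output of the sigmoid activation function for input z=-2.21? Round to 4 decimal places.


sigmoid(z) = 1 / (1 + exp(-z))
exp(-(-2.21)) = exp(2.21) = 9.1157
1 + 9.1157 = 10.1157
1 / 10.1157 = 0.0989

0.0989


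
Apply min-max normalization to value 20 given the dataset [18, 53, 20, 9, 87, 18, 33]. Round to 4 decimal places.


Min = 9, Max = 87
Range = 87 - 9 = 78
Scaled = (x - min) / (max - min)
= (20 - 9) / 78
= 11 / 78
= 0.1410

0.1410


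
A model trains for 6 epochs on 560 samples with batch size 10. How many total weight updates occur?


Iterations per epoch = 560 / 10 = 56
Total updates = iterations_per_epoch * epochs
= 56 * 6
= 336

336


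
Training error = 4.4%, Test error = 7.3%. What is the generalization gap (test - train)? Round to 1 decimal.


Generalization gap = test_error - train_error
= 7.3 - 4.4
= 2.9%
A moderate gap.

2.9


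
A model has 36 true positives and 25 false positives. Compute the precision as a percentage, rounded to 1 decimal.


Precision = TP / (TP + FP) * 100
= 36 / (36 + 25)
= 36 / 61
= 0.5902
= 59.0%

59.0


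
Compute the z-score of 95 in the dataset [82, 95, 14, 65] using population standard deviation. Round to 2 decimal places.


Mean = (82 + 95 + 14 + 65) / 4 = 64.0
Variance = sum((x_i - mean)^2) / n = 946.5
Std = sqrt(946.5) = 30.7652
Z = (x - mean) / std
= (95 - 64.0) / 30.7652
= 31.0 / 30.7652
= 1.01

1.01


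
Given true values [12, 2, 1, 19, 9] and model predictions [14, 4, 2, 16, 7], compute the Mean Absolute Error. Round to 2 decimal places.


Absolute errors: [2, 2, 1, 3, 2]
Sum of absolute errors = 10
MAE = 10 / 5 = 2.00

2.00


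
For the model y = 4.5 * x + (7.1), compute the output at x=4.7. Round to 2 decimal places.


y = 4.5 * 4.7 + (7.1)
= 21.15 + (7.1)
= 28.25

28.25


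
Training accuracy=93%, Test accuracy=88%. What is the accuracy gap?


Gap = train_accuracy - test_accuracy
= 93 - 88
= 5%
This moderate gap may indicate mild overfitting.

5


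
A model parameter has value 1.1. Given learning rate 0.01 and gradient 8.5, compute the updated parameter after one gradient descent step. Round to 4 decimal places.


w_new = w_old - lr * gradient
= 1.1 - 0.01 * 8.5
= 1.1 - (0.085)
= 1.0150

1.0150


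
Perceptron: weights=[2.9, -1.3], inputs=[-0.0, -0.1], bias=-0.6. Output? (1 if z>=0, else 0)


z = w . x + b
= 2.9*-0.0 + -1.3*-0.1 + -0.6
= -0.0 + 0.13 + -0.6
= 0.13 + -0.6
= -0.47
Since z = -0.47 < 0, output = 0

0


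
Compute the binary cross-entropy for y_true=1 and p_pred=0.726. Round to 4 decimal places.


For y=1: Loss = -log(p)
= -log(0.726)
= -(-0.3202)
= 0.3202

0.3202


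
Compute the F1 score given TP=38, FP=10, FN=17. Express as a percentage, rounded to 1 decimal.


Precision = TP / (TP + FP) = 38 / 48 = 0.7917
Recall = TP / (TP + FN) = 38 / 55 = 0.6909
F1 = 2 * P * R / (P + R)
= 2 * 0.7917 * 0.6909 / (0.7917 + 0.6909)
= 1.0939 / 1.4826
= 0.7379
As percentage: 73.8%

73.8


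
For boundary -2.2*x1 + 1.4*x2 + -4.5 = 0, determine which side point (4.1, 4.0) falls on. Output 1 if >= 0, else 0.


Compute -2.2 * 4.1 + 1.4 * 4.0 + -4.5
= -9.02 + 5.6 + -4.5
= -7.92
Since -7.92 < 0, the point is on the negative side.

0


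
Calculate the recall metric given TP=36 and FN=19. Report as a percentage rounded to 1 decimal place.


Recall = TP / (TP + FN) * 100
= 36 / (36 + 19)
= 36 / 55
= 0.6545
= 65.5%

65.5


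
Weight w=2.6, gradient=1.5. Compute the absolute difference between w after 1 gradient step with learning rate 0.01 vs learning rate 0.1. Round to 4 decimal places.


With lr=0.01: w_new = 2.6 - 0.01 * 1.5 = 2.585
With lr=0.1: w_new = 2.6 - 0.1 * 1.5 = 2.45
Absolute difference = |2.585 - 2.45|
= 0.1350

0.1350


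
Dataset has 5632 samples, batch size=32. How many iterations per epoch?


Iterations per epoch = dataset_size / batch_size
= 5632 / 32
= 176

176


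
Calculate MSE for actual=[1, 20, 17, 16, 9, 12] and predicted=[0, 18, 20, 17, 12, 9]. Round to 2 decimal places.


Differences: [1, 2, -3, -1, -3, 3]
Squared errors: [1, 4, 9, 1, 9, 9]
Sum of squared errors = 33
MSE = 33 / 6 = 5.50

5.50


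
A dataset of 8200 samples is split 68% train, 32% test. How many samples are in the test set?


Train samples = 8200 * 68% = 5576
Test samples = 8200 - 5576
= 2624

2624


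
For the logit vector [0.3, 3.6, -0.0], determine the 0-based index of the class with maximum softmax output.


Softmax is a monotonic transformation, so it preserves the argmax.
We need to find the index of the maximum logit.
Index 0: 0.3
Index 1: 3.6
Index 2: -0.0
Maximum logit = 3.6 at index 1

1


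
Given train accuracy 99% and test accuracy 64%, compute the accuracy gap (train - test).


Gap = train_accuracy - test_accuracy
= 99 - 64
= 35%
This large gap strongly indicates overfitting.

35


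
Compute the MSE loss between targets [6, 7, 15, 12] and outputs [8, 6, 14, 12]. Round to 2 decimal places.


Differences: [-2, 1, 1, 0]
Squared errors: [4, 1, 1, 0]
Sum of squared errors = 6
MSE = 6 / 4 = 1.50

1.50


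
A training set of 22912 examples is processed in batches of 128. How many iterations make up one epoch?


Iterations per epoch = dataset_size / batch_size
= 22912 / 128
= 179

179


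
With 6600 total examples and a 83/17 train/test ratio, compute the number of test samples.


Train samples = 6600 * 83% = 5478
Test samples = 6600 - 5478
= 1122

1122


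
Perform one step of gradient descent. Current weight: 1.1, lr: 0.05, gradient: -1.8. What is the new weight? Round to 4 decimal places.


w_new = w_old - lr * gradient
= 1.1 - 0.05 * -1.8
= 1.1 - (-0.09)
= 1.1900

1.1900


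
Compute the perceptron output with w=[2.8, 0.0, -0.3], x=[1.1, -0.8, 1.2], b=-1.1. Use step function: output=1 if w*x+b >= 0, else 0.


z = w . x + b
= 2.8*1.1 + 0.0*-0.8 + -0.3*1.2 + -1.1
= 3.08 + -0.0 + -0.36 + -1.1
= 2.72 + -1.1
= 1.62
Since z = 1.62 >= 0, output = 1

1


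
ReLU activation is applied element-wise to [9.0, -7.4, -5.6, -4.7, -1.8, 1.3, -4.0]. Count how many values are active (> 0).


ReLU(x) = max(0, x) for each element:
ReLU(9.0) = 9.0
ReLU(-7.4) = 0
ReLU(-5.6) = 0
ReLU(-4.7) = 0
ReLU(-1.8) = 0
ReLU(1.3) = 1.3
ReLU(-4.0) = 0
Active neurons (>0): 2

2


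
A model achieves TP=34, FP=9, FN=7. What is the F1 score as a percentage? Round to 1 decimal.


Precision = TP / (TP + FP) = 34 / 43 = 0.7907
Recall = TP / (TP + FN) = 34 / 41 = 0.8293
F1 = 2 * P * R / (P + R)
= 2 * 0.7907 * 0.8293 / (0.7907 + 0.8293)
= 1.3114 / 1.62
= 0.8095
As percentage: 81.0%

81.0


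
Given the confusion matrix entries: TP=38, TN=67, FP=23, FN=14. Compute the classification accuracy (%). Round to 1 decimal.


Accuracy = (TP + TN) / (TP + TN + FP + FN) * 100
= (38 + 67) / (38 + 67 + 23 + 14)
= 105 / 142
= 0.7394
= 73.9%

73.9


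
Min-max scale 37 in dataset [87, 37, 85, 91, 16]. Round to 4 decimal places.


Min = 16, Max = 91
Range = 91 - 16 = 75
Scaled = (x - min) / (max - min)
= (37 - 16) / 75
= 21 / 75
= 0.2800

0.2800


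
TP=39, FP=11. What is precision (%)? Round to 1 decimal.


Precision = TP / (TP + FP) * 100
= 39 / (39 + 11)
= 39 / 50
= 0.78
= 78.0%

78.0


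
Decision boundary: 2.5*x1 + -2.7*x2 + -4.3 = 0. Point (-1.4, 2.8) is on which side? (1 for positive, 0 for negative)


Compute 2.5 * -1.4 + -2.7 * 2.8 + -4.3
= -3.5 + -7.56 + -4.3
= -15.36
Since -15.36 < 0, the point is on the negative side.

0


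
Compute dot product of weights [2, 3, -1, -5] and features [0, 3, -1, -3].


Element-wise products:
2 * 0 = 0
3 * 3 = 9
-1 * -1 = 1
-5 * -3 = 15
Sum = 0 + 9 + 1 + 15
= 25

25


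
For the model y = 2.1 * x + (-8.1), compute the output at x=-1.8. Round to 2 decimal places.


y = 2.1 * -1.8 + (-8.1)
= -3.78 + (-8.1)
= -11.88

-11.88


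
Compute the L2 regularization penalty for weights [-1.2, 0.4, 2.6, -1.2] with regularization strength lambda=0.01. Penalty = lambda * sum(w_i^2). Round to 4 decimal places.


Squaring each weight:
(-1.2)^2 = 1.44
0.4^2 = 0.16
2.6^2 = 6.76
(-1.2)^2 = 1.44
Sum of squares = 9.8
Penalty = 0.01 * 9.8 = 0.0980

0.0980


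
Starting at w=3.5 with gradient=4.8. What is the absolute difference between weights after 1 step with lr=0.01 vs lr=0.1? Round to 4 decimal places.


With lr=0.01: w_new = 3.5 - 0.01 * 4.8 = 3.452
With lr=0.1: w_new = 3.5 - 0.1 * 4.8 = 3.02
Absolute difference = |3.452 - 3.02|
= 0.4320

0.4320


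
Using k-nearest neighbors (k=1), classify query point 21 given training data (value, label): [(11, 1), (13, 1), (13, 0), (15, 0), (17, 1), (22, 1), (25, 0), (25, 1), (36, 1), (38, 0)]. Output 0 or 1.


Distances from query 21:
Point 22 (class 1): distance = 1
K=1 nearest neighbors: classes = [1]
Votes for class 1: 1 / 1
Majority vote => class 1

1


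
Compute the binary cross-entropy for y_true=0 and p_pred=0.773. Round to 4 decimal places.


For y=0: Loss = -log(1-p)
= -log(1 - 0.773)
= -log(0.227)
= -(-1.4828)
= 1.4828

1.4828


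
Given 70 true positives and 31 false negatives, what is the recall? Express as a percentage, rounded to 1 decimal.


Recall = TP / (TP + FN) * 100
= 70 / (70 + 31)
= 70 / 101
= 0.6931
= 69.3%

69.3


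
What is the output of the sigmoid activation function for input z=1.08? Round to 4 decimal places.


sigmoid(z) = 1 / (1 + exp(-z))
exp(-(1.08)) = exp(-1.08) = 0.3396
1 + 0.3396 = 1.3396
1 / 1.3396 = 0.7465

0.7465


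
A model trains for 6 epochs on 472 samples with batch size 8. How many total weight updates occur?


Iterations per epoch = 472 / 8 = 59
Total updates = iterations_per_epoch * epochs
= 59 * 6
= 354

354


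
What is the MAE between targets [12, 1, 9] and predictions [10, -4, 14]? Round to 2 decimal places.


Absolute errors: [2, 5, 5]
Sum of absolute errors = 12
MAE = 12 / 3 = 4.00

4.00


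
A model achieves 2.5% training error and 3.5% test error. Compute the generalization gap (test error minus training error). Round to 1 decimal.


Generalization gap = test_error - train_error
= 3.5 - 2.5
= 1.0%
A small gap suggests good generalization.

1.0


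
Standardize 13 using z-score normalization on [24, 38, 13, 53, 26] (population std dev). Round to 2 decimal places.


Mean = (24 + 38 + 13 + 53 + 26) / 5 = 30.8
Variance = sum((x_i - mean)^2) / n = 186.16
Std = sqrt(186.16) = 13.644
Z = (x - mean) / std
= (13 - 30.8) / 13.644
= -17.8 / 13.644
= -1.30

-1.30


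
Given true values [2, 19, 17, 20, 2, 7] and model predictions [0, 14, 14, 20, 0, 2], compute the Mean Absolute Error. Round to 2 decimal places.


Absolute errors: [2, 5, 3, 0, 2, 5]
Sum of absolute errors = 17
MAE = 17 / 6 = 2.83

2.83


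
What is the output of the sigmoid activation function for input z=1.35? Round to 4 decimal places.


sigmoid(z) = 1 / (1 + exp(-z))
exp(-(1.35)) = exp(-1.35) = 0.2592
1 + 0.2592 = 1.2592
1 / 1.2592 = 0.7941

0.7941


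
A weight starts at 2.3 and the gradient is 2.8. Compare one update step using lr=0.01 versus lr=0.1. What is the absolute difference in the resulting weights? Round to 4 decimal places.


With lr=0.01: w_new = 2.3 - 0.01 * 2.8 = 2.272
With lr=0.1: w_new = 2.3 - 0.1 * 2.8 = 2.02
Absolute difference = |2.272 - 2.02|
= 0.2520

0.2520


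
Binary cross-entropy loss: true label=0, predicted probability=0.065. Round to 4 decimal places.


For y=0: Loss = -log(1-p)
= -log(1 - 0.065)
= -log(0.935)
= -(-0.0672)
= 0.0672

0.0672


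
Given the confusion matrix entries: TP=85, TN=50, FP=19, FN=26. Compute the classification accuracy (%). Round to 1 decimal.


Accuracy = (TP + TN) / (TP + TN + FP + FN) * 100
= (85 + 50) / (85 + 50 + 19 + 26)
= 135 / 180
= 0.75
= 75.0%

75.0


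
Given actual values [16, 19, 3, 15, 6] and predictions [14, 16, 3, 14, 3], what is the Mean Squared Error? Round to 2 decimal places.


Differences: [2, 3, 0, 1, 3]
Squared errors: [4, 9, 0, 1, 9]
Sum of squared errors = 23
MSE = 23 / 5 = 4.60

4.60


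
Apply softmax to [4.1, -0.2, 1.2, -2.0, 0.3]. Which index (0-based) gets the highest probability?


Softmax is a monotonic transformation, so it preserves the argmax.
We need to find the index of the maximum logit.
Index 0: 4.1
Index 1: -0.2
Index 2: 1.2
Index 3: -2.0
Index 4: 0.3
Maximum logit = 4.1 at index 0

0


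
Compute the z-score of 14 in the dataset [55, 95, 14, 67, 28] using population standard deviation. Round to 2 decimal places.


Mean = (55 + 95 + 14 + 67 + 28) / 5 = 51.8
Variance = sum((x_i - mean)^2) / n = 820.56
Std = sqrt(820.56) = 28.6454
Z = (x - mean) / std
= (14 - 51.8) / 28.6454
= -37.8 / 28.6454
= -1.32

-1.32


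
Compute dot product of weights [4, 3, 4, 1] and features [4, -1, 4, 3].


Element-wise products:
4 * 4 = 16
3 * -1 = -3
4 * 4 = 16
1 * 3 = 3
Sum = 16 + -3 + 16 + 3
= 32

32


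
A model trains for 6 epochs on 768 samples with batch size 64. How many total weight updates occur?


Iterations per epoch = 768 / 64 = 12
Total updates = iterations_per_epoch * epochs
= 12 * 6
= 72

72


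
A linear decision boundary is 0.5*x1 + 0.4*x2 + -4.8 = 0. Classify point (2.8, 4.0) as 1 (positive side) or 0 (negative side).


Compute 0.5 * 2.8 + 0.4 * 4.0 + -4.8
= 1.4 + 1.6 + -4.8
= -1.8
Since -1.8 < 0, the point is on the negative side.

0


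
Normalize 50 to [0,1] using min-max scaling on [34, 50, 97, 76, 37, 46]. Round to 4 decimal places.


Min = 34, Max = 97
Range = 97 - 34 = 63
Scaled = (x - min) / (max - min)
= (50 - 34) / 63
= 16 / 63
= 0.2540

0.2540


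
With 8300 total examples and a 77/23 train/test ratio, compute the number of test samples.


Train samples = 8300 * 77% = 6391
Test samples = 8300 - 6391
= 1909

1909


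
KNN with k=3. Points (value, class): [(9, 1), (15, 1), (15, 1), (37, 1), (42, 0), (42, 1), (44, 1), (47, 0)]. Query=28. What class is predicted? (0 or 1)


Distances from query 28:
Point 37 (class 1): distance = 9
Point 15 (class 1): distance = 13
Point 15 (class 1): distance = 13
K=3 nearest neighbors: classes = [1, 1, 1]
Votes for class 1: 3 / 3
Majority vote => class 1

1


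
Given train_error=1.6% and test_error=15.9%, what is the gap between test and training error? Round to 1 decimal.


Generalization gap = test_error - train_error
= 15.9 - 1.6
= 14.3%
A large gap suggests overfitting.

14.3


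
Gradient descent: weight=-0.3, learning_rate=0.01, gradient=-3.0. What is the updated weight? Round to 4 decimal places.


w_new = w_old - lr * gradient
= -0.3 - 0.01 * -3.0
= -0.3 - (-0.03)
= -0.2700

-0.2700


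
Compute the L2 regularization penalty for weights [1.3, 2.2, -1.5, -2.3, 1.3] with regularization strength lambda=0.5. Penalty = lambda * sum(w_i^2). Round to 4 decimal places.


Squaring each weight:
1.3^2 = 1.69
2.2^2 = 4.84
(-1.5)^2 = 2.25
(-2.3)^2 = 5.29
1.3^2 = 1.69
Sum of squares = 15.76
Penalty = 0.5 * 15.76 = 7.8800

7.8800


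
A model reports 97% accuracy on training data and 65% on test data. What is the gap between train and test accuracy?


Gap = train_accuracy - test_accuracy
= 97 - 65
= 32%
This large gap strongly indicates overfitting.

32


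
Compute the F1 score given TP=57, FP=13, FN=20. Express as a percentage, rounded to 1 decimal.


Precision = TP / (TP + FP) = 57 / 70 = 0.8143
Recall = TP / (TP + FN) = 57 / 77 = 0.7403
F1 = 2 * P * R / (P + R)
= 2 * 0.8143 * 0.7403 / (0.8143 + 0.7403)
= 1.2056 / 1.5545
= 0.7755
As percentage: 77.6%

77.6


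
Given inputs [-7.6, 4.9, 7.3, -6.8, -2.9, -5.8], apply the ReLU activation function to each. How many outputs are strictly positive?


ReLU(x) = max(0, x) for each element:
ReLU(-7.6) = 0
ReLU(4.9) = 4.9
ReLU(7.3) = 7.3
ReLU(-6.8) = 0
ReLU(-2.9) = 0
ReLU(-5.8) = 0
Active neurons (>0): 2

2


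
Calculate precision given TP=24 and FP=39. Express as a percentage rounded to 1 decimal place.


Precision = TP / (TP + FP) * 100
= 24 / (24 + 39)
= 24 / 63
= 0.381
= 38.1%

38.1


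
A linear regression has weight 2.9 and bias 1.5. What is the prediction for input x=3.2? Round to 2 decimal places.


y = 2.9 * 3.2 + (1.5)
= 9.28 + (1.5)
= 10.78

10.78


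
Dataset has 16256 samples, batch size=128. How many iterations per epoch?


Iterations per epoch = dataset_size / batch_size
= 16256 / 128
= 127

127


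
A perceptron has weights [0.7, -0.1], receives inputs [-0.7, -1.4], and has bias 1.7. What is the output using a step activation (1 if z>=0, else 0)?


z = w . x + b
= 0.7*-0.7 + -0.1*-1.4 + 1.7
= -0.49 + 0.14 + 1.7
= -0.35 + 1.7
= 1.35
Since z = 1.35 >= 0, output = 1

1


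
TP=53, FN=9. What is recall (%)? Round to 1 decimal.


Recall = TP / (TP + FN) * 100
= 53 / (53 + 9)
= 53 / 62
= 0.8548
= 85.5%

85.5


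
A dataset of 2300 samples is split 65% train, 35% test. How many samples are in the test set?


Train samples = 2300 * 65% = 1495
Test samples = 2300 - 1495
= 805

805


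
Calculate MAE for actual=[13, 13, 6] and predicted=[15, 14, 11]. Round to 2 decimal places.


Absolute errors: [2, 1, 5]
Sum of absolute errors = 8
MAE = 8 / 3 = 2.67

2.67


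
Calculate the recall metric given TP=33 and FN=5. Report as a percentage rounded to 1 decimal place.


Recall = TP / (TP + FN) * 100
= 33 / (33 + 5)
= 33 / 38
= 0.8684
= 86.8%

86.8


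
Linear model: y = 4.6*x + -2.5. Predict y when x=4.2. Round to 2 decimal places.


y = 4.6 * 4.2 + (-2.5)
= 19.32 + (-2.5)
= 16.82

16.82


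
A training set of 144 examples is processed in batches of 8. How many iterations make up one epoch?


Iterations per epoch = dataset_size / batch_size
= 144 / 8
= 18

18


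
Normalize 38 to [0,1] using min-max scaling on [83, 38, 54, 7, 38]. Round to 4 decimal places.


Min = 7, Max = 83
Range = 83 - 7 = 76
Scaled = (x - min) / (max - min)
= (38 - 7) / 76
= 31 / 76
= 0.4079

0.4079


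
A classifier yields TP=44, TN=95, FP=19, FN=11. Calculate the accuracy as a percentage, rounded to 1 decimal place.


Accuracy = (TP + TN) / (TP + TN + FP + FN) * 100
= (44 + 95) / (44 + 95 + 19 + 11)
= 139 / 169
= 0.8225
= 82.2%

82.2


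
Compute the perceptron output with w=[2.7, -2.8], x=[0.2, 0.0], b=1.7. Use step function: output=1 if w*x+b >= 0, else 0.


z = w . x + b
= 2.7*0.2 + -2.8*0.0 + 1.7
= 0.54 + -0.0 + 1.7
= 0.54 + 1.7
= 2.24
Since z = 2.24 >= 0, output = 1

1


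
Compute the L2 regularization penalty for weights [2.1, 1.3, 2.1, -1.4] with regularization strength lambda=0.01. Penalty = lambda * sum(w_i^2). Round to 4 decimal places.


Squaring each weight:
2.1^2 = 4.41
1.3^2 = 1.69
2.1^2 = 4.41
(-1.4)^2 = 1.96
Sum of squares = 12.47
Penalty = 0.01 * 12.47 = 0.1247

0.1247


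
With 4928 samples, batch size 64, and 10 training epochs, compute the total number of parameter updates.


Iterations per epoch = 4928 / 64 = 77
Total updates = iterations_per_epoch * epochs
= 77 * 10
= 770

770


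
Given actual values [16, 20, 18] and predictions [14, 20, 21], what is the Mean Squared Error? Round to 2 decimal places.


Differences: [2, 0, -3]
Squared errors: [4, 0, 9]
Sum of squared errors = 13
MSE = 13 / 3 = 4.33

4.33


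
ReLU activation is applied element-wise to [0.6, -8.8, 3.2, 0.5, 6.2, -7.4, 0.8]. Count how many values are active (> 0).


ReLU(x) = max(0, x) for each element:
ReLU(0.6) = 0.6
ReLU(-8.8) = 0
ReLU(3.2) = 3.2
ReLU(0.5) = 0.5
ReLU(6.2) = 6.2
ReLU(-7.4) = 0
ReLU(0.8) = 0.8
Active neurons (>0): 5

5


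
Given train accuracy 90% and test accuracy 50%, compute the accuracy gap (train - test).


Gap = train_accuracy - test_accuracy
= 90 - 50
= 40%
This large gap strongly indicates overfitting.

40


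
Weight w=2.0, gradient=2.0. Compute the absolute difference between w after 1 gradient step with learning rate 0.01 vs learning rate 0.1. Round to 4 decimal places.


With lr=0.01: w_new = 2.0 - 0.01 * 2.0 = 1.98
With lr=0.1: w_new = 2.0 - 0.1 * 2.0 = 1.8
Absolute difference = |1.98 - 1.8|
= 0.1800

0.1800


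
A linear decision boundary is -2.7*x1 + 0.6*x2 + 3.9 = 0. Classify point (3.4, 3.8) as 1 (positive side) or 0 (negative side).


Compute -2.7 * 3.4 + 0.6 * 3.8 + 3.9
= -9.18 + 2.28 + 3.9
= -3.0
Since -3.0 < 0, the point is on the negative side.

0


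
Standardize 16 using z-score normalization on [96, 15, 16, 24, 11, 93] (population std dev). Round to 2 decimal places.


Mean = (96 + 15 + 16 + 24 + 11 + 93) / 6 = 42.5
Variance = sum((x_i - mean)^2) / n = 1367.5833
Std = sqrt(1367.5833) = 36.9809
Z = (x - mean) / std
= (16 - 42.5) / 36.9809
= -26.5 / 36.9809
= -0.72

-0.72


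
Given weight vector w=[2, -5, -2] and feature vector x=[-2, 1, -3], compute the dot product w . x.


Element-wise products:
2 * -2 = -4
-5 * 1 = -5
-2 * -3 = 6
Sum = -4 + -5 + 6
= -3

-3


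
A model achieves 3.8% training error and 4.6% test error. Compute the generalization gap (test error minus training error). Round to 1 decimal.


Generalization gap = test_error - train_error
= 4.6 - 3.8
= 0.8%
A small gap suggests good generalization.

0.8


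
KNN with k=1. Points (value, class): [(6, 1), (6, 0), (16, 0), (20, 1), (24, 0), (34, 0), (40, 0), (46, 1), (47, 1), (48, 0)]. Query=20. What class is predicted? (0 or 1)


Distances from query 20:
Point 20 (class 1): distance = 0
K=1 nearest neighbors: classes = [1]
Votes for class 1: 1 / 1
Majority vote => class 1

1


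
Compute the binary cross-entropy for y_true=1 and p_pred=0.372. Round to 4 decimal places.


For y=1: Loss = -log(p)
= -log(0.372)
= -(-0.9889)
= 0.9889

0.9889


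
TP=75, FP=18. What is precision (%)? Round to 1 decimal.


Precision = TP / (TP + FP) * 100
= 75 / (75 + 18)
= 75 / 93
= 0.8065
= 80.6%

80.6


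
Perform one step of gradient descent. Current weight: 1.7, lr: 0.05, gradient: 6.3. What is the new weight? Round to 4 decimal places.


w_new = w_old - lr * gradient
= 1.7 - 0.05 * 6.3
= 1.7 - (0.315)
= 1.3850

1.3850


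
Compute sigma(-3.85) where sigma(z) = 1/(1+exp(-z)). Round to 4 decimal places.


sigmoid(z) = 1 / (1 + exp(-z))
exp(-(-3.85)) = exp(3.85) = 46.9931
1 + 46.9931 = 47.9931
1 / 47.9931 = 0.0208

0.0208


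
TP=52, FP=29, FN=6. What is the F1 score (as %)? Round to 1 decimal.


Precision = TP / (TP + FP) = 52 / 81 = 0.642
Recall = TP / (TP + FN) = 52 / 58 = 0.8966
F1 = 2 * P * R / (P + R)
= 2 * 0.642 * 0.8966 / (0.642 + 0.8966)
= 1.1511 / 1.5385
= 0.7482
As percentage: 74.8%

74.8


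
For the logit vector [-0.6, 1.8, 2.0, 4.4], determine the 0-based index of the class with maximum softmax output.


Softmax is a monotonic transformation, so it preserves the argmax.
We need to find the index of the maximum logit.
Index 0: -0.6
Index 1: 1.8
Index 2: 2.0
Index 3: 4.4
Maximum logit = 4.4 at index 3

3


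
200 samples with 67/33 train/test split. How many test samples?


Train samples = 200 * 67% = 134
Test samples = 200 - 134
= 66

66


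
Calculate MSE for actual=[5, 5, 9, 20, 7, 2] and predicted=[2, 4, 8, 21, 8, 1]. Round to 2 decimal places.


Differences: [3, 1, 1, -1, -1, 1]
Squared errors: [9, 1, 1, 1, 1, 1]
Sum of squared errors = 14
MSE = 14 / 6 = 2.33

2.33


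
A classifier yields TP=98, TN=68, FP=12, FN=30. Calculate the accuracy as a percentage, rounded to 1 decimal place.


Accuracy = (TP + TN) / (TP + TN + FP + FN) * 100
= (98 + 68) / (98 + 68 + 12 + 30)
= 166 / 208
= 0.7981
= 79.8%

79.8


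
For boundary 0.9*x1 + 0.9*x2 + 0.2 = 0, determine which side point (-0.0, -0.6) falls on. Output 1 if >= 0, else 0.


Compute 0.9 * -0.0 + 0.9 * -0.6 + 0.2
= -0.0 + -0.54 + 0.2
= -0.34
Since -0.34 < 0, the point is on the negative side.

0


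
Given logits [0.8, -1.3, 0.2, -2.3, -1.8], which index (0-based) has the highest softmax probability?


Softmax is a monotonic transformation, so it preserves the argmax.
We need to find the index of the maximum logit.
Index 0: 0.8
Index 1: -1.3
Index 2: 0.2
Index 3: -2.3
Index 4: -1.8
Maximum logit = 0.8 at index 0

0


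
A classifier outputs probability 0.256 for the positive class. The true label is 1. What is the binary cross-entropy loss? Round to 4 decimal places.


For y=1: Loss = -log(p)
= -log(0.256)
= -(-1.3626)
= 1.3626

1.3626


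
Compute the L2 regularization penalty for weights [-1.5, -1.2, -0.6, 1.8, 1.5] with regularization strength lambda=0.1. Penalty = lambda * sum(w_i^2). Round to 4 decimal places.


Squaring each weight:
(-1.5)^2 = 2.25
(-1.2)^2 = 1.44
(-0.6)^2 = 0.36
1.8^2 = 3.24
1.5^2 = 2.25
Sum of squares = 9.54
Penalty = 0.1 * 9.54 = 0.9540

0.9540
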